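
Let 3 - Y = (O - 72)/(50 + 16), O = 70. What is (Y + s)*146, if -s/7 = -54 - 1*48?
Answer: 3454652/33 ≈ 1.0469e+5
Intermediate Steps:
s = 714 (s = -7*(-54 - 1*48) = -7*(-54 - 48) = -7*(-102) = 714)
Y = 100/33 (Y = 3 - (70 - 72)/(50 + 16) = 3 - (-2)/66 = 3 - 1*(-1/33) = 3 + 1/33 = 100/33 ≈ 3.0303)
(Y + s)*146 = (100/33 + 714)*146 = (23662/33)*146 = 3454652/33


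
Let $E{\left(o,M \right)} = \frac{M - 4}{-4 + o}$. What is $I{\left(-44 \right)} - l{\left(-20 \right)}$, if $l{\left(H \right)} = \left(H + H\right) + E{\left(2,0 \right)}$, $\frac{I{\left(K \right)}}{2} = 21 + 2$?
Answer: $84$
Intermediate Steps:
$I{\left(K \right)} = 46$ ($I{\left(K \right)} = 2 \left(21 + 2\right) = 2 \cdot 23 = 46$)
$E{\left(o,M \right)} = \frac{-4 + M}{-4 + o}$
$l{\left(H \right)} = 2 + 2 H$ ($l{\left(H \right)} = \left(H + H\right) + \frac{-4 + 0}{-4 + 2} = 2 H + \frac{1}{-2} \left(-4\right) = 2 H - -2 = 2 H + 2 = 2 + 2 H$)
$I{\left(-44 \right)} - l{\left(-20 \right)} = 46 - \left(2 + 2 \left(-20\right)\right) = 46 - \left(2 - 40\right) = 46 - -38 = 46 + 38 = 84$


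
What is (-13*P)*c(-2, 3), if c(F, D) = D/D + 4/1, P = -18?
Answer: 1170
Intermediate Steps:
c(F, D) = 5 (c(F, D) = 1 + 4*1 = 1 + 4 = 5)
(-13*P)*c(-2, 3) = -13*(-18)*5 = 234*5 = 1170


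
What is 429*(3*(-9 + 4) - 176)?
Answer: -81939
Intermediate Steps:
429*(3*(-9 + 4) - 176) = 429*(3*(-5) - 176) = 429*(-15 - 176) = 429*(-191) = -81939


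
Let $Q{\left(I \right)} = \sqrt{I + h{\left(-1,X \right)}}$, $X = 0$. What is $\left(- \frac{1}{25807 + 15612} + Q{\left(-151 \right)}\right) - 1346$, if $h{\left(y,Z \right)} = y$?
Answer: $- \frac{55749975}{41419} + 2 i \sqrt{38} \approx -1346.0 + 12.329 i$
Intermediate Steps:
$Q{\left(I \right)} = \sqrt{-1 + I}$ ($Q{\left(I \right)} = \sqrt{I - 1} = \sqrt{-1 + I}$)
$\left(- \frac{1}{25807 + 15612} + Q{\left(-151 \right)}\right) - 1346 = \left(- \frac{1}{25807 + 15612} + \sqrt{-1 - 151}\right) - 1346 = \left(- \frac{1}{41419} + \sqrt{-152}\right) - 1346 = \left(\left(-1\right) \frac{1}{41419} + 2 i \sqrt{38}\right) - 1346 = \left(- \frac{1}{41419} + 2 i \sqrt{38}\right) - 1346 = - \frac{55749975}{41419} + 2 i \sqrt{38}$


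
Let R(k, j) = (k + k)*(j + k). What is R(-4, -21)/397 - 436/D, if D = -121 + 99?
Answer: 88746/4367 ≈ 20.322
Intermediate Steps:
D = -22
R(k, j) = 2*k*(j + k) (R(k, j) = (2*k)*(j + k) = 2*k*(j + k))
R(-4, -21)/397 - 436/D = (2*(-4)*(-21 - 4))/397 - 436/(-22) = (2*(-4)*(-25))*(1/397) - 436*(-1/22) = 200*(1/397) + 218/11 = 200/397 + 218/11 = 88746/4367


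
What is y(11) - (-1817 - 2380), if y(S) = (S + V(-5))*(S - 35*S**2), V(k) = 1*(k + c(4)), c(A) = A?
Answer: -38043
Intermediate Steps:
V(k) = 4 + k (V(k) = 1*(k + 4) = 1*(4 + k) = 4 + k)
y(S) = (-1 + S)*(S - 35*S**2) (y(S) = (S + (4 - 5))*(S - 35*S**2) = (S - 1)*(S - 35*S**2) = (-1 + S)*(S - 35*S**2))
y(11) - (-1817 - 2380) = 11*(-1 - 35*11**2 + 36*11) - (-1817 - 2380) = 11*(-1 - 35*121 + 396) - 1*(-4197) = 11*(-1 - 4235 + 396) + 4197 = 11*(-3840) + 4197 = -42240 + 4197 = -38043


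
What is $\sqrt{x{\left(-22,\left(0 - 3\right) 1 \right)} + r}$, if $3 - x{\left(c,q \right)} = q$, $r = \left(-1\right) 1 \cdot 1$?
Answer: $\sqrt{5} \approx 2.2361$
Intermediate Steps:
$r = -1$ ($r = \left(-1\right) 1 = -1$)
$x{\left(c,q \right)} = 3 - q$
$\sqrt{x{\left(-22,\left(0 - 3\right) 1 \right)} + r} = \sqrt{\left(3 - \left(0 - 3\right) 1\right) - 1} = \sqrt{\left(3 - \left(-3\right) 1\right) - 1} = \sqrt{\left(3 - -3\right) - 1} = \sqrt{\left(3 + 3\right) - 1} = \sqrt{6 - 1} = \sqrt{5}$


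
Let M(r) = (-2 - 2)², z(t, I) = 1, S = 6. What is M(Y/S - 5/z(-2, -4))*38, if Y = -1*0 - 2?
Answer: 608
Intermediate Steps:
Y = -2 (Y = 0 - 2 = -2)
M(r) = 16 (M(r) = (-4)² = 16)
M(Y/S - 5/z(-2, -4))*38 = 16*38 = 608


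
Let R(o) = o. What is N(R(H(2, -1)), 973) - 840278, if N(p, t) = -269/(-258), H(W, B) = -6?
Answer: -216791455/258 ≈ -8.4028e+5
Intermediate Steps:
N(p, t) = 269/258 (N(p, t) = -269*(-1/258) = 269/258)
N(R(H(2, -1)), 973) - 840278 = 269/258 - 840278 = -216791455/258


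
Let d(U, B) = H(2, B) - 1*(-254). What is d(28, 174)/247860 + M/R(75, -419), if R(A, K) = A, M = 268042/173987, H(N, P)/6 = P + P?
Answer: 3233256889/107811044550 ≈ 0.029990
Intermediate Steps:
H(N, P) = 12*P (H(N, P) = 6*(P + P) = 6*(2*P) = 12*P)
M = 268042/173987 (M = 268042*(1/173987) = 268042/173987 ≈ 1.5406)
d(U, B) = 254 + 12*B (d(U, B) = 12*B - 1*(-254) = 12*B + 254 = 254 + 12*B)
d(28, 174)/247860 + M/R(75, -419) = (254 + 12*174)/247860 + (268042/173987)/75 = (254 + 2088)*(1/247860) + (268042/173987)*(1/75) = 2342*(1/247860) + 268042/13049025 = 1171/123930 + 268042/13049025 = 3233256889/107811044550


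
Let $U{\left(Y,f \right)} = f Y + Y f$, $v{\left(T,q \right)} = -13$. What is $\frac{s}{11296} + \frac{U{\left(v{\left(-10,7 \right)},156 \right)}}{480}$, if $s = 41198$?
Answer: $- \frac{135633}{28240} \approx -4.8029$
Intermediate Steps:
$U{\left(Y,f \right)} = 2 Y f$ ($U{\left(Y,f \right)} = Y f + Y f = 2 Y f$)
$\frac{s}{11296} + \frac{U{\left(v{\left(-10,7 \right)},156 \right)}}{480} = \frac{41198}{11296} + \frac{2 \left(-13\right) 156}{480} = 41198 \cdot \frac{1}{11296} - \frac{169}{20} = \frac{20599}{5648} - \frac{169}{20} = - \frac{135633}{28240}$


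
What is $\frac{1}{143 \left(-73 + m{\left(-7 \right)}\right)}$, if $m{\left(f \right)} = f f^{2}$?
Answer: $- \frac{1}{59488} \approx -1.681 \cdot 10^{-5}$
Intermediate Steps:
$m{\left(f \right)} = f^{3}$
$\frac{1}{143 \left(-73 + m{\left(-7 \right)}\right)} = \frac{1}{143 \left(-73 + \left(-7\right)^{3}\right)} = \frac{1}{143 \left(-73 - 343\right)} = \frac{1}{143 \left(-416\right)} = \frac{1}{-59488} = - \frac{1}{59488}$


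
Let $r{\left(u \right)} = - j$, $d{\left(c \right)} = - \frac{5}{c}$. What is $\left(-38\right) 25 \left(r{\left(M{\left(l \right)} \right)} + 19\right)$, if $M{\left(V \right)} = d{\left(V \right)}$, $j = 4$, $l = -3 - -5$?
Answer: $-14250$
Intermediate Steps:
$l = 2$ ($l = -3 + 5 = 2$)
$M{\left(V \right)} = - \frac{5}{V}$
$r{\left(u \right)} = -4$ ($r{\left(u \right)} = \left(-1\right) 4 = -4$)
$\left(-38\right) 25 \left(r{\left(M{\left(l \right)} \right)} + 19\right) = \left(-38\right) 25 \left(-4 + 19\right) = \left(-950\right) 15 = -14250$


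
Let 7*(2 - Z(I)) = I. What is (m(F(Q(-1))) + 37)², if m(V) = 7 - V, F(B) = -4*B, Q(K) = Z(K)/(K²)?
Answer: 135424/49 ≈ 2763.8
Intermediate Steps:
Z(I) = 2 - I/7
Q(K) = (2 - K/7)/K² (Q(K) = (2 - K/7)/(K²) = (2 - K/7)/K²)
(m(F(Q(-1))) + 37)² = ((7 - (-4)*(⅐)*(14 - 1*(-1))/(-1)²) + 37)² = ((7 - (-4)*(⅐)*1*(14 + 1)) + 37)² = ((7 - (-4)*(⅐)*1*15) + 37)² = ((7 - (-4)*15/7) + 37)² = ((7 - 1*(-60/7)) + 37)² = ((7 + 60/7) + 37)² = (109/7 + 37)² = (368/7)² = 135424/49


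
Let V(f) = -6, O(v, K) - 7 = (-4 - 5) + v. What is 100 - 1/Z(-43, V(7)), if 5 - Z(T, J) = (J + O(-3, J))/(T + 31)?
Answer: 4888/49 ≈ 99.755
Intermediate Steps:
O(v, K) = -2 + v (O(v, K) = 7 + ((-4 - 5) + v) = 7 + (-9 + v) = -2 + v)
Z(T, J) = 5 - (-5 + J)/(31 + T) (Z(T, J) = 5 - (J + (-2 - 3))/(T + 31) = 5 - (J - 5)/(31 + T) = 5 - (-5 + J)/(31 + T))
100 - 1/Z(-43, V(7)) = 100 - 1/((160 - 1*(-6) + 5*(-43))/(31 - 43)) = 100 - 1/((160 + 6 - 215)/(-12)) = 100 - 1/((-1/12*(-49))) = 100 - 1/49/12 = 100 - 1*12/49 = 100 - 12/49 = 4888/49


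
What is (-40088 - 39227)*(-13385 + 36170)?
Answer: -1807192275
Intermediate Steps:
(-40088 - 39227)*(-13385 + 36170) = -79315*22785 = -1807192275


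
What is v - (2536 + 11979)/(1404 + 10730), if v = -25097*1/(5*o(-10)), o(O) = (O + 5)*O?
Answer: -77038937/758375 ≈ -101.58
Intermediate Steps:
o(O) = O*(5 + O) (o(O) = (5 + O)*O = O*(5 + O))
v = -25097/250 (v = -25097*(-1/(50*(5 - 10))) = -25097/(5*(-10*(-5))) = -25097/(5*50) = -25097/250 ≈ -100.39)
v - (2536 + 11979)/(1404 + 10730) = -25097/250 - (2536 + 11979)/(1404 + 10730) = -25097/250 - 14515/12134 = -77038937/758375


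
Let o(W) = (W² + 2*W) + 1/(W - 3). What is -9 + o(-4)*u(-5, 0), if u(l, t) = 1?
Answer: -8/7 ≈ -1.1429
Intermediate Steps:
o(W) = W² + 1/(-3 + W) + 2*W (o(W) = (W² + 2*W) + 1/(-3 + W) = W² + 1/(-3 + W) + 2*W)
-9 + o(-4)*u(-5, 0) = -9 + ((1 + (-4)³ - 1*(-4)² - 6*(-4))/(-3 - 4))*1 = -9 + ((1 - 64 - 1*16 + 24)/(-7))*1 = -9 - (1 - 64 - 16 + 24)/7*1 = -9 - ⅐*(-55)*1 = -9 + (55/7)*1 = -9 + 55/7 = -8/7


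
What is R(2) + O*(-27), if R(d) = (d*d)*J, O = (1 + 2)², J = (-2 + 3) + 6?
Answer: -215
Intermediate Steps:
J = 7 (J = 1 + 6 = 7)
O = 9 (O = 3² = 9)
R(d) = 7*d² (R(d) = (d*d)*7 = d²*7 = 7*d²)
R(2) + O*(-27) = 7*2² + 9*(-27) = 7*4 - 243 = 28 - 243 = -215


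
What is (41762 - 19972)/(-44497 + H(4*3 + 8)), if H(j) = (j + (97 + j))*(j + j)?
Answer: -21790/39017 ≈ -0.55847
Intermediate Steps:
H(j) = 2*j*(97 + 2*j) (H(j) = (97 + 2*j)*(2*j) = 2*j*(97 + 2*j))
(41762 - 19972)/(-44497 + H(4*3 + 8)) = (41762 - 19972)/(-44497 + 2*(4*3 + 8)*(97 + 2*(4*3 + 8))) = 21790/(-44497 + 2*(12 + 8)*(97 + 2*(12 + 8))) = 21790/(-44497 + 2*20*(97 + 2*20)) = 21790/(-44497 + 2*20*(97 + 40)) = 21790/(-44497 + 2*20*137) = 21790/(-44497 + 5480) = 21790/(-39017) = 21790*(-1/39017) = -21790/39017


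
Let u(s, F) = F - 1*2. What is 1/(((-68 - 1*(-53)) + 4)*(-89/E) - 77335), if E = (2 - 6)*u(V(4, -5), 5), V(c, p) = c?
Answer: -12/928999 ≈ -1.2917e-5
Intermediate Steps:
u(s, F) = -2 + F (u(s, F) = F - 2 = -2 + F)
E = -12 (E = (2 - 6)*(-2 + 5) = -4*3 = -12)
1/(((-68 - 1*(-53)) + 4)*(-89/E) - 77335) = 1/(((-68 - 1*(-53)) + 4)*(-89/(-12)) - 77335) = 1/(((-68 + 53) + 4)*(-89*(-1/12)) - 77335) = 1/((-15 + 4)*(89/12) - 77335) = 1/(-11*89/12 - 77335) = 1/(-979/12 - 77335) = 1/(-928999/12) = -12/928999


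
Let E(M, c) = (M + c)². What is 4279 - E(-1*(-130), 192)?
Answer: -99405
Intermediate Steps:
4279 - E(-1*(-130), 192) = 4279 - (-1*(-130) + 192)² = 4279 - (130 + 192)² = 4279 - 1*322² = 4279 - 1*103684 = 4279 - 103684 = -99405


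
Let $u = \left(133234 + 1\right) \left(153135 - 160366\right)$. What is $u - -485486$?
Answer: $-962936799$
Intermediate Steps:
$u = -963422285$ ($u = 133235 \left(-7231\right) = -963422285$)
$u - -485486 = -963422285 - -485486 = -963422285 + 485486 = -962936799$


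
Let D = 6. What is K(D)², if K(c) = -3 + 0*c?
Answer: 9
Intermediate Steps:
K(c) = -3 (K(c) = -3 + 0 = -3)
K(D)² = (-3)² = 9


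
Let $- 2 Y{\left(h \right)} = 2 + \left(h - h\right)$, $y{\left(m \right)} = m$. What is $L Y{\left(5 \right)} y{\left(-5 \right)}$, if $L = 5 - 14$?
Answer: $-45$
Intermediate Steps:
$L = -9$ ($L = 5 - 14 = -9$)
$Y{\left(h \right)} = -1$ ($Y{\left(h \right)} = - \frac{2 + \left(h - h\right)}{2} = - \frac{2 + 0}{2} = \left(- \frac{1}{2}\right) 2 = -1$)
$L Y{\left(5 \right)} y{\left(-5 \right)} = \left(-9\right) \left(-1\right) \left(-5\right) = 9 \left(-5\right) = -45$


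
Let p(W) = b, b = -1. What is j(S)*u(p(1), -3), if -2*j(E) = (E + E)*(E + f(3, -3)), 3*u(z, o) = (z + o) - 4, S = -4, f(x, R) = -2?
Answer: 64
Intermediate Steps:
p(W) = -1
u(z, o) = -4/3 + o/3 + z/3 (u(z, o) = ((z + o) - 4)/3 = ((o + z) - 4)/3 = (-4 + o + z)/3 = -4/3 + o/3 + z/3)
j(E) = -E*(-2 + E) (j(E) = -(E + E)*(E - 2)/2 = -2*E*(-2 + E)/2 = -E*(-2 + E))
j(S)*u(p(1), -3) = (-4*(2 - 1*(-4)))*(-4/3 + (1/3)*(-3) + (1/3)*(-1)) = (-4*(2 + 4))*(-4/3 - 1 - 1/3) = -4*6*(-8/3) = -24*(-8/3) = 64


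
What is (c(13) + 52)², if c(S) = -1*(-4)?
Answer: 3136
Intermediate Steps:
c(S) = 4
(c(13) + 52)² = (4 + 52)² = 56² = 3136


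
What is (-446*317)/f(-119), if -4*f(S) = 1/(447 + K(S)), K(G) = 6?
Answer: 256184184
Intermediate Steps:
f(S) = -1/1812 (f(S) = -1/(4*(447 + 6)) = -¼/453 = -¼*1/453 = -1/1812)
(-446*317)/f(-119) = (-446*317)/(-1/1812) = -141382*(-1812) = 256184184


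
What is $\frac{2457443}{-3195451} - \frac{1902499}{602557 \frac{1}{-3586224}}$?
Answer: $\frac{21801881894660611225}{1925441368207} \approx 1.1323 \cdot 10^{7}$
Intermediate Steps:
$\frac{2457443}{-3195451} - \frac{1902499}{602557 \frac{1}{-3586224}} = 2457443 \left(- \frac{1}{3195451}\right) - \frac{1902499}{602557 \left(- \frac{1}{3586224}\right)} = - \frac{2457443}{3195451} - \frac{1902499}{- \frac{602557}{3586224}} = - \frac{2457443}{3195451} - - \frac{6822787573776}{602557} = - \frac{2457443}{3195451} + \frac{6822787573776}{602557} = \frac{21801881894660611225}{1925441368207}$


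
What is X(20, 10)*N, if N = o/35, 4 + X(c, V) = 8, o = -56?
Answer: -32/5 ≈ -6.4000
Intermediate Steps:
X(c, V) = 4 (X(c, V) = -4 + 8 = 4)
N = -8/5 (N = -56/35 = -56*1/35 = -8/5 ≈ -1.6000)
X(20, 10)*N = 4*(-8/5) = -32/5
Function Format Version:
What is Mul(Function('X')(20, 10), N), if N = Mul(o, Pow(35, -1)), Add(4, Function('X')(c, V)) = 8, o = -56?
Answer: Rational(-32, 5) ≈ -6.4000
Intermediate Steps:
Function('X')(c, V) = 4 (Function('X')(c, V) = Add(-4, 8) = 4)
N = Rational(-8, 5) (N = Mul(-56, Pow(35, -1)) = Mul(-56, Rational(1, 35)) = Rational(-8, 5) ≈ -1.6000)
Mul(Function('X')(20, 10), N) = Mul(4, Rational(-8, 5)) = Rational(-32, 5)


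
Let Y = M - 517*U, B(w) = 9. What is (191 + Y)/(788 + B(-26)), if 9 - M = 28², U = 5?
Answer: -3169/797 ≈ -3.9762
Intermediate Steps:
M = -775 (M = 9 - 1*28² = 9 - 1*784 = 9 - 784 = -775)
Y = -3360 (Y = -775 - 517*5 = -775 - 1*2585 = -775 - 2585 = -3360)
(191 + Y)/(788 + B(-26)) = (191 - 3360)/(788 + 9) = -3169/797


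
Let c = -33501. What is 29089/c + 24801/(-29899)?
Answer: -1700590312/1001646399 ≈ -1.6978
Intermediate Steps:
29089/c + 24801/(-29899) = 29089/(-33501) + 24801/(-29899) = 29089*(-1/33501) + 24801*(-1/29899) = -29089/33501 - 24801/29899 = -1700590312/1001646399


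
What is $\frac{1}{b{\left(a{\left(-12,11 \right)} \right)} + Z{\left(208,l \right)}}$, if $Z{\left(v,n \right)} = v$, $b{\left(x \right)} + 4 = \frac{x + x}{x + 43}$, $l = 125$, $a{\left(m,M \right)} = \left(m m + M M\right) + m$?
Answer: $\frac{148}{30445} \approx 0.0048612$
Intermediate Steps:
$a{\left(m,M \right)} = m + M^{2} + m^{2}$ ($a{\left(m,M \right)} = \left(m^{2} + M^{2}\right) + m = \left(M^{2} + m^{2}\right) + m = m + M^{2} + m^{2}$)
$b{\left(x \right)} = -4 + \frac{2 x}{43 + x}$ ($b{\left(x \right)} = -4 + \frac{x + x}{x + 43} = -4 + \frac{2 x}{43 + x}$)
$\frac{1}{b{\left(a{\left(-12,11 \right)} \right)} + Z{\left(208,l \right)}} = \frac{1}{\frac{2 \left(-86 - \left(-12 + 11^{2} + \left(-12\right)^{2}\right)\right)}{43 + \left(-12 + 11^{2} + \left(-12\right)^{2}\right)} + 208} = \frac{1}{\frac{2 \left(-86 - \left(-12 + 121 + 144\right)\right)}{43 + \left(-12 + 121 + 144\right)} + 208} = \frac{1}{\frac{2 \left(-86 - 253\right)}{43 + 253} + 208} = \frac{1}{\frac{2 \left(-86 - 253\right)}{296} + 208} = \frac{1}{2 \cdot \frac{1}{296} \left(-339\right) + 208} = \frac{1}{- \frac{339}{148} + 208} = \frac{1}{\frac{30445}{148}} = \frac{148}{30445}$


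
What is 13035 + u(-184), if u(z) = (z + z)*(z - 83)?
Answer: 111291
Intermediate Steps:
u(z) = 2*z*(-83 + z) (u(z) = (2*z)*(-83 + z) = 2*z*(-83 + z))
13035 + u(-184) = 13035 + 2*(-184)*(-83 - 184) = 13035 + 2*(-184)*(-267) = 13035 + 98256 = 111291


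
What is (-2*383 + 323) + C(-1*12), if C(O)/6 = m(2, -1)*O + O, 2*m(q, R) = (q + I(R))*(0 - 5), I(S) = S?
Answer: -335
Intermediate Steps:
m(q, R) = -5*R/2 - 5*q/2 (m(q, R) = ((q + R)*(0 - 5))/2 = ((R + q)*(-5))/2 = (-5*R - 5*q)/2 = -5*R/2 - 5*q/2)
C(O) = -9*O (C(O) = 6*((-5/2*(-1) - 5/2*2)*O + O) = 6*((5/2 - 5)*O + O) = 6*(-5*O/2 + O) = 6*(-3*O/2) = -9*O)
(-2*383 + 323) + C(-1*12) = (-2*383 + 323) - (-9)*12 = (-766 + 323) - 9*(-12) = -443 + 108 = -335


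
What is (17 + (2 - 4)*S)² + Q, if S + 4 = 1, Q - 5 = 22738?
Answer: 23272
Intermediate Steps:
Q = 22743 (Q = 5 + 22738 = 22743)
S = -3 (S = -4 + 1 = -3)
(17 + (2 - 4)*S)² + Q = (17 + (2 - 4)*(-3))² + 22743 = (17 - 2*(-3))² + 22743 = (17 + 6)² + 22743 = 23² + 22743 = 529 + 22743 = 23272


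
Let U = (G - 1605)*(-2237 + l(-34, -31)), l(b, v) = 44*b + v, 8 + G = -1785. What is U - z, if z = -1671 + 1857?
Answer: 12789886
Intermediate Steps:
G = -1793 (G = -8 - 1785 = -1793)
z = 186
l(b, v) = v + 44*b
U = 12790072 (U = (-1793 - 1605)*(-2237 + (-31 + 44*(-34))) = -3398*(-2237 + (-31 - 1496)) = -3398*(-2237 - 1527) = -3398*(-3764) = 12790072)
U - z = 12790072 - 1*186 = 12790072 - 186 = 12789886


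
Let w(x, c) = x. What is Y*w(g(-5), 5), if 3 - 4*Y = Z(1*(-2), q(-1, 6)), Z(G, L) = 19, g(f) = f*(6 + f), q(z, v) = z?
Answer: 20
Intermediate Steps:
Y = -4 (Y = ¾ - ¼*19 = ¾ - 19/4 = -4)
Y*w(g(-5), 5) = -(-20)*(6 - 5) = -(-20) = -4*(-5) = 20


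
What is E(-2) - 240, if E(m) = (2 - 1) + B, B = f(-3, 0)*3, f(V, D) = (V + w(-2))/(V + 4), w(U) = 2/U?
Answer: -251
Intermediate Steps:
f(V, D) = (-1 + V)/(4 + V) (f(V, D) = (V + 2/(-2))/(V + 4) = (V + 2*(-½))/(4 + V) = (V - 1)/(4 + V) = (-1 + V)/(4 + V))
B = -12 (B = ((-1 - 3)/(4 - 3))*3 = (-4/1)*3 = (1*(-4))*3 = -4*3 = -12)
E(m) = -11 (E(m) = (2 - 1) - 12 = 1 - 12 = -11)
E(-2) - 240 = -11 - 240 = -251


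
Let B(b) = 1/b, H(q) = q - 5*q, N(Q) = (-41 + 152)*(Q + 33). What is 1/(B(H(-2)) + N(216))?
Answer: 8/221113 ≈ 3.6181e-5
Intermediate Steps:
N(Q) = 3663 + 111*Q (N(Q) = 111*(33 + Q) = 3663 + 111*Q)
H(q) = -4*q
1/(B(H(-2)) + N(216)) = 1/(1/(-4*(-2)) + (3663 + 111*216)) = 1/(1/8 + (3663 + 23976)) = 1/(⅛ + 27639) = 1/(221113/8) = 8/221113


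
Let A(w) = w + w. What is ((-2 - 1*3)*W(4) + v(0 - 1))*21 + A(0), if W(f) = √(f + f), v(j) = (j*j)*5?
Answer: 105 - 210*√2 ≈ -191.98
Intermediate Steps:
v(j) = 5*j² (v(j) = j²*5 = 5*j²)
W(f) = √2*√f (W(f) = √(2*f) = √2*√f)
A(w) = 2*w
((-2 - 1*3)*W(4) + v(0 - 1))*21 + A(0) = ((-2 - 1*3)*(√2*√4) + 5*(0 - 1)²)*21 + 2*0 = ((-2 - 3)*(√2*2) + 5*(-1)²)*21 + 0 = (-10*√2 + 5*1)*21 + 0 = (-10*√2 + 5)*21 + 0 = (5 - 10*√2)*21 + 0 = (105 - 210*√2) + 0 = 105 - 210*√2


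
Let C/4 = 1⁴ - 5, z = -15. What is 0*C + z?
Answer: -15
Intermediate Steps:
C = -16 (C = 4*(1⁴ - 5) = 4*(1 - 5) = 4*(-4) = -16)
0*C + z = 0*(-16) - 15 = 0 - 15 = -15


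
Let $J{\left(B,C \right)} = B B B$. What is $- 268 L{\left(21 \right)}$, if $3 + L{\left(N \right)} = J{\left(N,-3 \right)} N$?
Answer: $-52120104$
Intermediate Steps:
$J{\left(B,C \right)} = B^{3}$ ($J{\left(B,C \right)} = B^{2} B = B^{3}$)
$L{\left(N \right)} = -3 + N^{4}$ ($L{\left(N \right)} = -3 + N^{3} N = -3 + N^{4}$)
$- 268 L{\left(21 \right)} = - 268 \left(-3 + 21^{4}\right) = - 268 \left(-3 + 194481\right) = \left(-268\right) 194478 = -52120104$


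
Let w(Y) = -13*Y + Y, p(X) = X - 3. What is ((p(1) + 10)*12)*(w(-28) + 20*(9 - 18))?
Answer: 14976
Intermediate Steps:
p(X) = -3 + X
w(Y) = -12*Y
((p(1) + 10)*12)*(w(-28) + 20*(9 - 18)) = (((-3 + 1) + 10)*12)*(-12*(-28) + 20*(9 - 18)) = ((-2 + 10)*12)*(336 + 20*(-9)) = (8*12)*(336 - 180) = 96*156 = 14976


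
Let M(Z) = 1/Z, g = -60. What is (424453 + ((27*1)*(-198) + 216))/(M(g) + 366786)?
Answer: 25159380/22007159 ≈ 1.1432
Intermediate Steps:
(424453 + ((27*1)*(-198) + 216))/(M(g) + 366786) = (424453 + ((27*1)*(-198) + 216))/(1/(-60) + 366786) = (424453 + (27*(-198) + 216))/(-1/60 + 366786) = (424453 + (-5346 + 216))/(22007159/60) = (424453 - 5130)*(60/22007159) = 419323*(60/22007159) = 25159380/22007159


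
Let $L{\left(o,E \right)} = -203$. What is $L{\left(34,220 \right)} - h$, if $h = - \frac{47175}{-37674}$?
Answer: $- \frac{2564999}{12558} \approx -204.25$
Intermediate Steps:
$h = \frac{15725}{12558}$ ($h = \left(-47175\right) \left(- \frac{1}{37674}\right) = \frac{15725}{12558} \approx 1.2522$)
$L{\left(34,220 \right)} - h = -203 - \frac{15725}{12558} = - \frac{2564999}{12558}$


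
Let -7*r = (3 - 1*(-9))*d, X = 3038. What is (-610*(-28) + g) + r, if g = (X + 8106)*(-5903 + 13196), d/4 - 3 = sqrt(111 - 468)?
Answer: 569031760/7 - 48*I*sqrt(357)/7 ≈ 8.129e+7 - 129.56*I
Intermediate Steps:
d = 12 + 4*I*sqrt(357) (d = 12 + 4*sqrt(111 - 468) = 12 + 4*sqrt(-357) = 12 + 4*(I*sqrt(357)) = 12 + 4*I*sqrt(357) ≈ 12.0 + 75.578*I)
r = -144/7 - 48*I*sqrt(357)/7 (r = -(3 - 1*(-9))*(12 + 4*I*sqrt(357))/7 = -(3 + 9)*(12 + 4*I*sqrt(357))/7 = -12*(12 + 4*I*sqrt(357))/7 = -(144 + 48*I*sqrt(357))/7 = -144/7 - 48*I*sqrt(357)/7 ≈ -20.571 - 129.56*I)
g = 81273192 (g = (3038 + 8106)*(-5903 + 13196) = 11144*7293 = 81273192)
(-610*(-28) + g) + r = (-610*(-28) + 81273192) + (-144/7 - 48*I*sqrt(357)/7) = (17080 + 81273192) + (-144/7 - 48*I*sqrt(357)/7) = 81290272 + (-144/7 - 48*I*sqrt(357)/7) = 569031760/7 - 48*I*sqrt(357)/7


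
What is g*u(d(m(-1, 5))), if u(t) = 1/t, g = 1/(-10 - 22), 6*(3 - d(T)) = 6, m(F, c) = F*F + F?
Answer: -1/64 ≈ -0.015625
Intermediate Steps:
m(F, c) = F + F**2 (m(F, c) = F**2 + F = F + F**2)
d(T) = 2 (d(T) = 3 - 1/6*6 = 3 - 1 = 2)
g = -1/32 (g = 1/(-32) = -1/32 ≈ -0.031250)
g*u(d(m(-1, 5))) = -1/32/2 = -1/32*1/2 = -1/64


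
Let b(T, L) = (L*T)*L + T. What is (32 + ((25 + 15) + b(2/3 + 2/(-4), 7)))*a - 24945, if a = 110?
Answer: -48325/3 ≈ -16108.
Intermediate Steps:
b(T, L) = T + T*L² (b(T, L) = T*L² + T = T + T*L²)
(32 + ((25 + 15) + b(2/3 + 2/(-4), 7)))*a - 24945 = (32 + ((25 + 15) + (2/3 + 2/(-4))*(1 + 7²)))*110 - 24945 = (32 + (40 + (2*(⅓) + 2*(-¼))*(1 + 49)))*110 - 24945 = (32 + (40 + (⅔ - ½)*50))*110 - 24945 = (32 + (40 + (⅙)*50))*110 - 24945 = (32 + (40 + 25/3))*110 - 24945 = (32 + 145/3)*110 - 24945 = (241/3)*110 - 24945 = 26510/3 - 24945 = -48325/3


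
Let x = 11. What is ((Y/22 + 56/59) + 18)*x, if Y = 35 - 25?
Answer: 12593/59 ≈ 213.44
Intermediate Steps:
Y = 10
((Y/22 + 56/59) + 18)*x = ((10/22 + 56/59) + 18)*11 = ((10*(1/22) + 56*(1/59)) + 18)*11 = ((5/11 + 56/59) + 18)*11 = (911/649 + 18)*11 = (12593/649)*11 = 12593/59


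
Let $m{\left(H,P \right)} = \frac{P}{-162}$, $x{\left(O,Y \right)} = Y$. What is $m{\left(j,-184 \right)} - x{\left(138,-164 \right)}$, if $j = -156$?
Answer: $\frac{13376}{81} \approx 165.14$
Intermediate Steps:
$m{\left(H,P \right)} = - \frac{P}{162}$ ($m{\left(H,P \right)} = P \left(- \frac{1}{162}\right) = - \frac{P}{162}$)
$m{\left(j,-184 \right)} - x{\left(138,-164 \right)} = \left(- \frac{1}{162}\right) \left(-184\right) - -164 = \frac{92}{81} + 164 = \frac{13376}{81}$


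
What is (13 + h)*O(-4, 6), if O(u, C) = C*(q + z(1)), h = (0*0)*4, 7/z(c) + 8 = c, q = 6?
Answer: 390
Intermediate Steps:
z(c) = 7/(-8 + c)
h = 0 (h = 0*4 = 0)
O(u, C) = 5*C (O(u, C) = C*(6 + 7/(-8 + 1)) = C*(6 + 7/(-7)) = C*(6 + 7*(-1/7)) = C*(6 - 1) = C*5 = 5*C)
(13 + h)*O(-4, 6) = (13 + 0)*(5*6) = 13*30 = 390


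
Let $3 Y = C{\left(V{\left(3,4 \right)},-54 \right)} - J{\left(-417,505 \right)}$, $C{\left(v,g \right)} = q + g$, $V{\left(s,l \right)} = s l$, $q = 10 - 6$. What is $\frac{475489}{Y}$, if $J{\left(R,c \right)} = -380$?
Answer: $\frac{475489}{110} \approx 4322.6$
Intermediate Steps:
$q = 4$ ($q = 10 - 6 = 4$)
$V{\left(s,l \right)} = l s$
$C{\left(v,g \right)} = 4 + g$
$Y = 110$ ($Y = \frac{\left(4 - 54\right) - -380}{3} = \frac{-50 + 380}{3} = \frac{1}{3} \cdot 330 = 110$)
$\frac{475489}{Y} = \frac{475489}{110}$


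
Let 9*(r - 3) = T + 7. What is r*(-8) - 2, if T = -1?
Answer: -94/3 ≈ -31.333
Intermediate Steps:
r = 11/3 (r = 3 + (-1 + 7)/9 = 3 + (1/9)*6 = 3 + 2/3 = 11/3 ≈ 3.6667)
r*(-8) - 2 = (11/3)*(-8) - 2 = -88/3 - 2 = -94/3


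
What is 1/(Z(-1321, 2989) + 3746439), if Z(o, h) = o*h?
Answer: -1/202030 ≈ -4.9498e-6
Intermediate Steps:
Z(o, h) = h*o
1/(Z(-1321, 2989) + 3746439) = 1/(2989*(-1321) + 3746439) = 1/(-3948469 + 3746439) = 1/(-202030) = -1/202030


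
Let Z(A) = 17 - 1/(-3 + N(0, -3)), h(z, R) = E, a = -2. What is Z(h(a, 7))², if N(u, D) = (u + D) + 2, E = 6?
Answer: 4761/16 ≈ 297.56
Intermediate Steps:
N(u, D) = 2 + D + u (N(u, D) = (D + u) + 2 = 2 + D + u)
h(z, R) = 6
Z(A) = 69/4 (Z(A) = 17 - 1/(-3 + (2 - 3 + 0)) = 17 - 1/(-3 - 1) = 17 - 1/(-4) = 17 - 1*(-¼) = 17 + ¼ = 69/4)
Z(h(a, 7))² = (69/4)² = 4761/16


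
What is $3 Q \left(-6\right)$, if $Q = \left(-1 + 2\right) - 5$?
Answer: $72$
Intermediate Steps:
$Q = -4$ ($Q = 1 - 5 = -4$)
$3 Q \left(-6\right) = 3 \left(-4\right) \left(-6\right) = \left(-12\right) \left(-6\right) = 72$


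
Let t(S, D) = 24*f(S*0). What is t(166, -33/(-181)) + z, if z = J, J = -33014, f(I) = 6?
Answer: -32870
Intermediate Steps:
t(S, D) = 144 (t(S, D) = 24*6 = 144)
z = -33014
t(166, -33/(-181)) + z = 144 - 33014 = -32870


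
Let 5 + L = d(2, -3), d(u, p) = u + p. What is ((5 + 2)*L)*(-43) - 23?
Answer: 1783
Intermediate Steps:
d(u, p) = p + u
L = -6 (L = -5 + (-3 + 2) = -5 - 1 = -6)
((5 + 2)*L)*(-43) - 23 = ((5 + 2)*(-6))*(-43) - 23 = (7*(-6))*(-43) - 23 = -42*(-43) - 23 = 1806 - 23 = 1783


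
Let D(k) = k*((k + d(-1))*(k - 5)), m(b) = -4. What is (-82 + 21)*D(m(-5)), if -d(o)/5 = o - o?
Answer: 8784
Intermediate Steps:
d(o) = 0 (d(o) = -5*(o - o) = -5*0 = 0)
D(k) = k²*(-5 + k) (D(k) = k*((k + 0)*(k - 5)) = k*(k*(-5 + k)) = k²*(-5 + k))
(-82 + 21)*D(m(-5)) = (-82 + 21)*((-4)²*(-5 - 4)) = -976*(-9) = -61*(-144) = 8784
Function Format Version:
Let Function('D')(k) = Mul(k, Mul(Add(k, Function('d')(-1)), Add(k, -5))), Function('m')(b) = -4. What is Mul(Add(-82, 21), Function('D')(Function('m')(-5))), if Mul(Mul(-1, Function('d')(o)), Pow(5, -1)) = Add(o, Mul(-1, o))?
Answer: 8784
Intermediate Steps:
Function('d')(o) = 0 (Function('d')(o) = Mul(-5, Add(o, Mul(-1, o))) = Mul(-5, 0) = 0)
Function('D')(k) = Mul(Pow(k, 2), Add(-5, k)) (Function('D')(k) = Mul(k, Mul(Add(k, 0), Add(k, -5))) = Mul(k, Mul(k, Add(-5, k))) = Mul(Pow(k, 2), Add(-5, k)))
Mul(Add(-82, 21), Function('D')(Function('m')(-5))) = Mul(Add(-82, 21), Mul(Pow(-4, 2), Add(-5, -4))) = Mul(-61, Mul(16, -9)) = Mul(-61, -144) = 8784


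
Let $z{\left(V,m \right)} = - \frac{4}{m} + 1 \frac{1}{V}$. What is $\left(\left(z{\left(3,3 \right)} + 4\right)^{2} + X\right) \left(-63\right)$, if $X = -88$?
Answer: $4977$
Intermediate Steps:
$z{\left(V,m \right)} = \frac{1}{V} - \frac{4}{m}$ ($z{\left(V,m \right)} = - \frac{4}{m} + \frac{1}{V} = \frac{1}{V} - \frac{4}{m}$)
$\left(\left(z{\left(3,3 \right)} + 4\right)^{2} + X\right) \left(-63\right) = \left(\left(\left(\frac{1}{3} - \frac{4}{3}\right) + 4\right)^{2} - 88\right) \left(-63\right) = \left(\left(-1 + 4\right)^{2} - 88\right) \left(-63\right) = \left(3^{2} - 88\right) \left(-63\right) = \left(9 - 88\right) \left(-63\right) = \left(-79\right) \left(-63\right) = 4977$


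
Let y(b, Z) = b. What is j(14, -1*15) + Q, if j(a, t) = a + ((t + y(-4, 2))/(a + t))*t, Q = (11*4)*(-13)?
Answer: -843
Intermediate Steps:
Q = -572 (Q = 44*(-13) = -572)
j(a, t) = a + t*(-4 + t)/(a + t) (j(a, t) = a + ((t - 4)/(a + t))*t = a + ((-4 + t)/(a + t))*t = a + t*(-4 + t)/(a + t))
j(14, -1*15) + Q = (14² + (-1*15)² - (-4)*15 + 14*(-1*15))/(14 - 1*15) - 572 = (196 + (-15)² - 4*(-15) + 14*(-15))/(14 - 15) - 572 = (196 + 225 + 60 - 210)/(-1) - 572 = -1*271 - 572 = -271 - 572 = -843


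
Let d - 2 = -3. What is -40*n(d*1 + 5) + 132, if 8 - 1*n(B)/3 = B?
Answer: -348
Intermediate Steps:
d = -1 (d = 2 - 3 = -1)
n(B) = 24 - 3*B
-40*n(d*1 + 5) + 132 = -40*(24 - 3*(-1*1 + 5)) + 132 = -40*(24 - 3*(-1 + 5)) + 132 = -40*(24 - 3*4) + 132 = -40*(24 - 12) + 132 = -40*12 + 132 = -480 + 132 = -348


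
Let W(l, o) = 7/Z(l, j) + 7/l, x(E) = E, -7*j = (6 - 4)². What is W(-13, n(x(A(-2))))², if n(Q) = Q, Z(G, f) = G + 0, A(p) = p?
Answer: 196/169 ≈ 1.1598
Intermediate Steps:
j = -4/7 (j = -(6 - 4)²/7 = -⅐*2² = -⅐*4 = -4/7 ≈ -0.57143)
Z(G, f) = G
W(l, o) = 14/l (W(l, o) = 7/l + 7/l = 14/l)
W(-13, n(x(A(-2))))² = (14/(-13))² = (14*(-1/13))² = (-14/13)² = 196/169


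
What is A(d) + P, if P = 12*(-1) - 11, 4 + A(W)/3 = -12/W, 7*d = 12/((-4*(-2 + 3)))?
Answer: 49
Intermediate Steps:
d = -3/7 (d = (12/((-4*(-2 + 3))))/7 = (12/((-4*1)))/7 = (12/(-4))/7 = (12*(-¼))/7 = (⅐)*(-3) = -3/7 ≈ -0.42857)
A(W) = -12 - 36/W (A(W) = -12 + 3*(-12/W) = -12 - 36/W)
P = -23 (P = -12 - 11 = -23)
A(d) + P = (-12 - 36/(-3/7)) - 23 = (-12 - 36*(-7/3)) - 23 = (-12 + 84) - 23 = 72 - 23 = 49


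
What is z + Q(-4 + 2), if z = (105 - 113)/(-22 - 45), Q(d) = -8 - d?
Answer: -394/67 ≈ -5.8806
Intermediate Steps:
z = 8/67 (z = -8/(-67) = -8*(-1/67) = 8/67 ≈ 0.11940)
z + Q(-4 + 2) = 8/67 + (-8 - (-4 + 2)) = 8/67 + (-8 - 1*(-2)) = 8/67 + (-8 + 2) = 8/67 - 6 = -394/67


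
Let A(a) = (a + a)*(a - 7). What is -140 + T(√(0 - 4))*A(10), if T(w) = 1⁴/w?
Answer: -140 - 30*I ≈ -140.0 - 30.0*I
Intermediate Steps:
T(w) = 1/w
A(a) = 2*a*(-7 + a) (A(a) = (2*a)*(-7 + a) = 2*a*(-7 + a))
-140 + T(√(0 - 4))*A(10) = -140 + (2*10*(-7 + 10))/(√(0 - 4)) = -140 + (2*10*3)/(√(-4)) = -140 + 60/(2*I) = -140 - I/2*60 = -140 - 30*I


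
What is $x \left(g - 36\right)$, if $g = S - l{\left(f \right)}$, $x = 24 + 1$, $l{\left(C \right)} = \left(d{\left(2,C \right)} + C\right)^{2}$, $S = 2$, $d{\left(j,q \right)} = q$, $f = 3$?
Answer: $-1750$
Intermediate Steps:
$l{\left(C \right)} = 4 C^{2}$ ($l{\left(C \right)} = \left(C + C\right)^{2} = \left(2 C\right)^{2} = 4 C^{2}$)
$x = 25$
$g = -34$ ($g = 2 - 4 \cdot 3^{2} = 2 - 4 \cdot 9 = 2 - 36 = -34$)
$x \left(g - 36\right) = 25 \left(-34 - 36\right) = 25 \left(-70\right) = -1750$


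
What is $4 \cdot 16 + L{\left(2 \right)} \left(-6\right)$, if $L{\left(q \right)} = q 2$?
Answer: $40$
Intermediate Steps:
$L{\left(q \right)} = 2 q$
$4 \cdot 16 + L{\left(2 \right)} \left(-6\right) = 4 \cdot 16 + 2 \cdot 2 \left(-6\right) = 64 + 4 \left(-6\right) = 64 - 24 = 40$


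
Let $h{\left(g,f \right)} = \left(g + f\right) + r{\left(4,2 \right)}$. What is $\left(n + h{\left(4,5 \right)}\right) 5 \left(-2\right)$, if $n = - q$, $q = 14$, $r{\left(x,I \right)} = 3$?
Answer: $20$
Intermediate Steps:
$h{\left(g,f \right)} = 3 + f + g$ ($h{\left(g,f \right)} = \left(g + f\right) + 3 = \left(f + g\right) + 3 = 3 + f + g$)
$n = -14$ ($n = \left(-1\right) 14 = -14$)
$\left(n + h{\left(4,5 \right)}\right) 5 \left(-2\right) = \left(-14 + \left(3 + 5 + 4\right)\right) 5 \left(-2\right) = \left(-14 + 12\right) \left(-10\right) = \left(-2\right) \left(-10\right) = 20$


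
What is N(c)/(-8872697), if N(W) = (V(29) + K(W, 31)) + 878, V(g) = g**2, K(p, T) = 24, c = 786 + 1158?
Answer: -1743/8872697 ≈ -0.00019645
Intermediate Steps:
c = 1944
N(W) = 1743 (N(W) = (29**2 + 24) + 878 = (841 + 24) + 878 = 865 + 878 = 1743)
N(c)/(-8872697) = 1743/(-8872697) = 1743*(-1/8872697) = -1743/8872697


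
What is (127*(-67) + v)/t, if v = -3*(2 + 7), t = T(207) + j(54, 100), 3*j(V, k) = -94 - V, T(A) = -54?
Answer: 12804/155 ≈ 82.606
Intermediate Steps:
j(V, k) = -94/3 - V/3 (j(V, k) = (-94 - V)/3 = -94/3 - V/3)
t = -310/3 (t = -54 + (-94/3 - ⅓*54) = -54 + (-94/3 - 18) = -54 - 148/3 = -310/3 ≈ -103.33)
v = -27 (v = -3*9 = -27)
(127*(-67) + v)/t = (127*(-67) - 27)/(-310/3) = (-8509 - 27)*(-3/310) = -8536*(-3/310) = 12804/155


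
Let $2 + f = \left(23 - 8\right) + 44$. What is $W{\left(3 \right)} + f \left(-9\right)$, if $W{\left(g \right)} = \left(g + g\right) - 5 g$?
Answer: $-522$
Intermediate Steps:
$f = 57$ ($f = -2 + \left(\left(23 - 8\right) + 44\right) = -2 + \left(15 + 44\right) = -2 + 59 = 57$)
$W{\left(g \right)} = - 3 g$ ($W{\left(g \right)} = 2 g - 5 g = - 3 g$)
$W{\left(3 \right)} + f \left(-9\right) = \left(-3\right) 3 + 57 \left(-9\right) = -9 - 513 = -522$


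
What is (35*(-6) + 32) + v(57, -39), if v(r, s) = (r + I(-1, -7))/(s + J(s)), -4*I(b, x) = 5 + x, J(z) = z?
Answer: -27883/156 ≈ -178.74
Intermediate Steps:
I(b, x) = -5/4 - x/4 (I(b, x) = -(5 + x)/4 = -5/4 - x/4)
v(r, s) = (½ + r)/(2*s) (v(r, s) = (r + (-5/4 - ¼*(-7)))/(s + s) = (r + (-5/4 + 7/4))/((2*s)) = (r + ½)*(1/(2*s)) = (½ + r)*(1/(2*s)) = (½ + r)/(2*s))
(35*(-6) + 32) + v(57, -39) = (35*(-6) + 32) + (¼)*(1 + 2*57)/(-39) = (-210 + 32) + (¼)*(-1/39)*(1 + 114) = -178 + (¼)*(-1/39)*115 = -178 - 115/156 = -27883/156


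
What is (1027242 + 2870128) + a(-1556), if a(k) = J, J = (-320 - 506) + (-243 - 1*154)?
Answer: 3896147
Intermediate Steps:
J = -1223 (J = -826 + (-243 - 154) = -826 - 397 = -1223)
a(k) = -1223
(1027242 + 2870128) + a(-1556) = (1027242 + 2870128) - 1223 = 3897370 - 1223 = 3896147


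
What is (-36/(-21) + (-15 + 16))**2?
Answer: 361/49 ≈ 7.3673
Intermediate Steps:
(-36/(-21) + (-15 + 16))**2 = (-36*(-1/21) + 1)**2 = (12/7 + 1)**2 = (19/7)**2 = 361/49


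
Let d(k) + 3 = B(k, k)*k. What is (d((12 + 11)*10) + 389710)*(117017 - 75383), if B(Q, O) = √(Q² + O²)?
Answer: 16225061238 + 2202438600*√2 ≈ 1.9340e+10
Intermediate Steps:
B(Q, O) = √(O² + Q²)
d(k) = -3 + k*√2*√(k²) (d(k) = -3 + √(k² + k²)*k = -3 + √(2*k²)*k = -3 + (√2*√(k²))*k = -3 + k*√2*√(k²))
(d((12 + 11)*10) + 389710)*(117017 - 75383) = ((-3 + ((12 + 11)*10)*√2*√(((12 + 11)*10)²)) + 389710)*(117017 - 75383) = ((-3 + (23*10)*√2*√((23*10)²)) + 389710)*41634 = ((-3 + 230*√2*√(230²)) + 389710)*41634 = ((-3 + 230*√2*√52900) + 389710)*41634 = ((-3 + 230*√2*230) + 389710)*41634 = ((-3 + 52900*√2) + 389710)*41634 = (389707 + 52900*√2)*41634 = 16225061238 + 2202438600*√2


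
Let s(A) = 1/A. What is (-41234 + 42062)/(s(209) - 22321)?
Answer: -43263/1166272 ≈ -0.037095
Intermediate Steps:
(-41234 + 42062)/(s(209) - 22321) = (-41234 + 42062)/(1/209 - 22321) = 828/(1/209 - 22321) = 828/(-4665088/209) = 828*(-209/4665088) = -43263/1166272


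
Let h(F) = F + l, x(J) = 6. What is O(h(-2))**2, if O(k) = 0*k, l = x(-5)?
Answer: 0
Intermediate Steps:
l = 6
h(F) = 6 + F (h(F) = F + 6 = 6 + F)
O(k) = 0
O(h(-2))**2 = 0**2 = 0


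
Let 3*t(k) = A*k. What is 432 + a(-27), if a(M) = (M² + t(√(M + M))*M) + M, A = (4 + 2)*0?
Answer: 1134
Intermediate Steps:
A = 0 (A = 6*0 = 0)
t(k) = 0 (t(k) = (0*k)/3 = (⅓)*0 = 0)
a(M) = M + M² (a(M) = (M² + 0*M) + M = (M² + 0) + M = M² + M = M + M²)
432 + a(-27) = 432 - 27*(1 - 27) = 432 - 27*(-26) = 432 + 702 = 1134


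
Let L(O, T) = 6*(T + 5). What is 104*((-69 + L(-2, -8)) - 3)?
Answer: -9360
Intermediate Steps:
L(O, T) = 30 + 6*T (L(O, T) = 6*(5 + T) = 30 + 6*T)
104*((-69 + L(-2, -8)) - 3) = 104*((-69 + (30 + 6*(-8))) - 3) = 104*((-69 + (30 - 48)) - 3) = 104*((-69 - 18) - 3) = 104*(-87 - 3) = 104*(-90) = -9360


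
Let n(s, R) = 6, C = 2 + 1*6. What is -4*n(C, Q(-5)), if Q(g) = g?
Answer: -24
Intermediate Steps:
C = 8 (C = 2 + 6 = 8)
-4*n(C, Q(-5)) = -4*6 = -24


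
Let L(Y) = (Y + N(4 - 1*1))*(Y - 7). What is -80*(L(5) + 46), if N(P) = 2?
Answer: -2560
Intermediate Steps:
L(Y) = (-7 + Y)*(2 + Y) (L(Y) = (Y + 2)*(Y - 7) = (2 + Y)*(-7 + Y) = (-7 + Y)*(2 + Y))
-80*(L(5) + 46) = -80*((-14 + 5**2 - 5*5) + 46) = -80*((-14 + 25 - 25) + 46) = -80*(-14 + 46) = -80*32 = -2560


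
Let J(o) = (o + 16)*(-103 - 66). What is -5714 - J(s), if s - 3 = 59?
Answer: 7468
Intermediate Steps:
s = 62 (s = 3 + 59 = 62)
J(o) = -2704 - 169*o (J(o) = (16 + o)*(-169) = -2704 - 169*o)
-5714 - J(s) = -5714 - (-2704 - 169*62) = -5714 - (-2704 - 10478) = -5714 - 1*(-13182) = -5714 + 13182 = 7468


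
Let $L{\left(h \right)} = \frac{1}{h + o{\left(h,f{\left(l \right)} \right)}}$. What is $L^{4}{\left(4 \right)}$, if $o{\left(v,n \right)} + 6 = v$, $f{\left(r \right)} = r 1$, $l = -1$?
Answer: $\frac{1}{16} \approx 0.0625$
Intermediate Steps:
$f{\left(r \right)} = r$
$o{\left(v,n \right)} = -6 + v$
$L{\left(h \right)} = \frac{1}{-6 + 2 h}$ ($L{\left(h \right)} = \frac{1}{h + \left(-6 + h\right)} = \frac{1}{-6 + 2 h}$)
$L^{4}{\left(4 \right)} = \left(\frac{1}{2 \left(-3 + 4\right)}\right)^{4} = \left(\frac{1}{2 \cdot 1}\right)^{4} = \left(\frac{1}{2} \cdot 1\right)^{4} = \left(\frac{1}{2}\right)^{4} = \frac{1}{16}$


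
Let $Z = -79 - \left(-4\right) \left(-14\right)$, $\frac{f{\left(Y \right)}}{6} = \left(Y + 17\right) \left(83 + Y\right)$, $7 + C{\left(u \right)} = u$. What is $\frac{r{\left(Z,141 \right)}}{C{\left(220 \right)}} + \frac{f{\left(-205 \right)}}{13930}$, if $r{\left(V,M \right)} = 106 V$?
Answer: $- \frac{28337682}{494515} \approx -57.304$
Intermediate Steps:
$C{\left(u \right)} = -7 + u$
$f{\left(Y \right)} = 6 \left(17 + Y\right) \left(83 + Y\right)$ ($f{\left(Y \right)} = 6 \left(Y + 17\right) \left(83 + Y\right) = 6 \left(17 + Y\right) \left(83 + Y\right)$)
$Z = -135$ ($Z = -79 - 56 = -135$)
$\frac{r{\left(Z,141 \right)}}{C{\left(220 \right)}} + \frac{f{\left(-205 \right)}}{13930} = \frac{106 \left(-135\right)}{-7 + 220} + \frac{8466 + 6 \left(-205\right)^{2} + 600 \left(-205\right)}{13930} = - \frac{14310}{213} + \left(8466 + 6 \cdot 42025 - 123000\right) \frac{1}{13930} = \left(-14310\right) \frac{1}{213} + \left(8466 + 252150 - 123000\right) \frac{1}{13930} = - \frac{4770}{71} + 137616 \cdot \frac{1}{13930} = - \frac{4770}{71} + \frac{68808}{6965} = - \frac{28337682}{494515}$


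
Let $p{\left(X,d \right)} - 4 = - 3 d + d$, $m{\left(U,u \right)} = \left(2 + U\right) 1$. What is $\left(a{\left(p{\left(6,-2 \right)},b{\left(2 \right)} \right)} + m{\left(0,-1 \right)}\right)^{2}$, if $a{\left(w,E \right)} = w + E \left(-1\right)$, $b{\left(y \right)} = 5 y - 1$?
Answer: $1$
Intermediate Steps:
$m{\left(U,u \right)} = 2 + U$
$p{\left(X,d \right)} = 4 - 2 d$ ($p{\left(X,d \right)} = 4 + \left(- 3 d + d\right) = 4 - 2 d$)
$b{\left(y \right)} = -1 + 5 y$
$a{\left(w,E \right)} = w - E$
$\left(a{\left(p{\left(6,-2 \right)},b{\left(2 \right)} \right)} + m{\left(0,-1 \right)}\right)^{2} = \left(\left(\left(4 - -4\right) - \left(-1 + 5 \cdot 2\right)\right) + \left(2 + 0\right)\right)^{2} = \left(\left(\left(4 + 4\right) - \left(-1 + 10\right)\right) + 2\right)^{2} = \left(\left(8 - 9\right) + 2\right)^{2} = \left(-1 + 2\right)^{2} = 1^{2} = 1$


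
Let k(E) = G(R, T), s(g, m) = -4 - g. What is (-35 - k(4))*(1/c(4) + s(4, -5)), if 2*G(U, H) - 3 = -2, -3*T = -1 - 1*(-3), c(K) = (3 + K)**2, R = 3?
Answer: 27761/98 ≈ 283.28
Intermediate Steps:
T = -2/3 (T = -(-1 - 1*(-3))/3 = -(-1 + 3)/3 = -1/3*2 = -2/3 ≈ -0.66667)
G(U, H) = 1/2 (G(U, H) = 3/2 + (1/2)*(-2) = 3/2 - 1 = 1/2)
k(E) = 1/2
(-35 - k(4))*(1/c(4) + s(4, -5)) = (-35 - 1*1/2)*(1/((3 + 4)**2) + (-4 - 1*4)) = (-35 - 1/2)*(1/(7**2) + (-4 - 4)) = -71*(1/49 - 8)/2 = -71/2*(-391/49) = 27761/98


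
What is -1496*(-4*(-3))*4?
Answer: -71808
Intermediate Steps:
-1496*(-4*(-3))*4 = -17952*4 = -1496*48 = -71808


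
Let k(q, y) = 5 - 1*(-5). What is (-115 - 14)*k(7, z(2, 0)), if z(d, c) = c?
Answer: -1290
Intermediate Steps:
k(q, y) = 10 (k(q, y) = 5 + 5 = 10)
(-115 - 14)*k(7, z(2, 0)) = (-115 - 14)*10 = -129*10 = -1290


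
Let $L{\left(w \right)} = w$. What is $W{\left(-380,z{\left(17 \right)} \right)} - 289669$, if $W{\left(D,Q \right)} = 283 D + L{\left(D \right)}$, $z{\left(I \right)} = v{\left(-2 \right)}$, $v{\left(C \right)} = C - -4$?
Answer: $-397589$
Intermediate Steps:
$v{\left(C \right)} = 4 + C$ ($v{\left(C \right)} = C + 4 = 4 + C$)
$z{\left(I \right)} = 2$ ($z{\left(I \right)} = 4 - 2 = 2$)
$W{\left(D,Q \right)} = 284 D$ ($W{\left(D,Q \right)} = 283 D + D = 284 D$)
$W{\left(-380,z{\left(17 \right)} \right)} - 289669 = 284 \left(-380\right) - 289669 = -107920 - 289669 = -397589$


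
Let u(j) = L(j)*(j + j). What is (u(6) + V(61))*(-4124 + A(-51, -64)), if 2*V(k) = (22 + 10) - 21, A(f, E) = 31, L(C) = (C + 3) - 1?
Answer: -830879/2 ≈ -4.1544e+5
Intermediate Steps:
L(C) = 2 + C (L(C) = (3 + C) - 1 = 2 + C)
V(k) = 11/2 (V(k) = ((22 + 10) - 21)/2 = (32 - 21)/2 = (½)*11 = 11/2)
u(j) = 2*j*(2 + j) (u(j) = (2 + j)*(j + j) = (2 + j)*(2*j) = 2*j*(2 + j))
(u(6) + V(61))*(-4124 + A(-51, -64)) = (2*6*(2 + 6) + 11/2)*(-4124 + 31) = (2*6*8 + 11/2)*(-4093) = (96 + 11/2)*(-4093) = (203/2)*(-4093) = -830879/2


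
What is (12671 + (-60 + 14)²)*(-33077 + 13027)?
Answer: -296479350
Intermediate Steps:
(12671 + (-60 + 14)²)*(-33077 + 13027) = (12671 + (-46)²)*(-20050) = (12671 + 2116)*(-20050) = 14787*(-20050) = -296479350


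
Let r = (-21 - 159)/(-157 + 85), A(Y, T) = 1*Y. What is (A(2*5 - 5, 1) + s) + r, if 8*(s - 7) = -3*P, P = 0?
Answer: 29/2 ≈ 14.500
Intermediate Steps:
A(Y, T) = Y
s = 7 (s = 7 + (-3*0)/8 = 7 + (⅛)*0 = 7 + 0 = 7)
r = 5/2 (r = -180/(-72) = -180*(-1/72) = 5/2 ≈ 2.5000)
(A(2*5 - 5, 1) + s) + r = ((2*5 - 5) + 7) + 5/2 = ((10 - 5) + 7) + 5/2 = (5 + 7) + 5/2 = 12 + 5/2 = 29/2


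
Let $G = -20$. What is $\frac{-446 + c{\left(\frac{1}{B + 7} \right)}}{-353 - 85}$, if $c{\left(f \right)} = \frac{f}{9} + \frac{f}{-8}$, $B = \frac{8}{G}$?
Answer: $\frac{1059701}{1040688} \approx 1.0183$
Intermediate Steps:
$B = - \frac{2}{5}$ ($B = \frac{8}{-20} = 8 \left(- \frac{1}{20}\right) = - \frac{2}{5} \approx -0.4$)
$c{\left(f \right)} = - \frac{f}{72}$ ($c{\left(f \right)} = f \frac{1}{9} + f \left(- \frac{1}{8}\right) = \frac{f}{9} - \frac{f}{8} = - \frac{f}{72}$)
$\frac{-446 + c{\left(\frac{1}{B + 7} \right)}}{-353 - 85} = \frac{-446 - \frac{1}{72 \left(- \frac{2}{5} + 7\right)}}{-353 - 85} = \frac{-446 - \frac{1}{72 \cdot \frac{33}{5}}}{-438} = \left(-446 - \frac{5}{2376}\right) \left(- \frac{1}{438}\right) = \left(- \frac{1059701}{2376}\right) \left(- \frac{1}{438}\right) = \frac{1059701}{1040688}$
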